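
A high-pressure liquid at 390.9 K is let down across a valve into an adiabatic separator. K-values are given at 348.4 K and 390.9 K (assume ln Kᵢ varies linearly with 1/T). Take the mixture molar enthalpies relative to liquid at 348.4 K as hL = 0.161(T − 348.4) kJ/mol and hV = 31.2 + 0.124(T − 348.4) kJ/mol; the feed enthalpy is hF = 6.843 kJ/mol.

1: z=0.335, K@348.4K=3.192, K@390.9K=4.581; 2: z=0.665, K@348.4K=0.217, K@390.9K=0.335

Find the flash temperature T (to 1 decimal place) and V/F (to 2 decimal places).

T = 357.7 K, V/F = 0.17

Adiabatic flash: solve Rachford–Rice at each trial T, then check hF = ψ·hV(T) + (1−ψ)·hL(T).
  T = 348.4 K: K = (3.192, 0.217), RR gives ψ = 0.124, H_out = 3.883 kJ/mol
  T = 390.9 K: K = (4.581, 0.335), RR gives ψ = 0.318, H_out = 16.266 kJ/mol
  T = 369.6 K: K = (3.862, 0.273), RR gives ψ = 0.228, H_out = 10.359 kJ/mol
  T = 359.0 K: K = (3.521, 0.244), RR gives ψ = 0.179, H_out = 7.235 kJ/mol
  T = 353.7 K: K = (3.355, 0.230), RR gives ψ = 0.153, H_out = 5.594 kJ/mol
  T = 356.4 K: K = (3.439, 0.237), RR gives ψ = 0.167, H_out = 6.437 kJ/mol
  T = 357.7 K: K = (3.480, 0.241), RR gives ψ = 0.173, H_out = 6.838 kJ/mol
Linear interpolation between T = 357.7 (H_out = 6.838) and T = 359.0 (H_out = 7.235) on hF = 6.843 gives T ≈ 357.7 K, at which ψ = 0.17.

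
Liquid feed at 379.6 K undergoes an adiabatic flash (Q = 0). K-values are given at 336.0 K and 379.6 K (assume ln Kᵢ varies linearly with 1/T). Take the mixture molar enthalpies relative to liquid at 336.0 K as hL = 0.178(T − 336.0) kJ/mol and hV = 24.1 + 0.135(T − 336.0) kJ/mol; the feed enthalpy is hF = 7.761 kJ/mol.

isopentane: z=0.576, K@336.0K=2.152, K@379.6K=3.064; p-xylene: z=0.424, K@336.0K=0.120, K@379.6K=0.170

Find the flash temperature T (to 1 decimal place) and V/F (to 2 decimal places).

Adiabatic flash: solve Rachford–Rice at each trial T, then check hF = ψ·hV(T) + (1−ψ)·hL(T).
  T = 336.0 K: K = (2.152, 0.120), RR gives ψ = 0.286, H_out = 6.904 kJ/mol
  T = 379.6 K: K = (3.064, 0.170), RR gives ψ = 0.489, H_out = 18.619 kJ/mol
  T = 357.8 K: K = (2.596, 0.144), RR gives ψ = 0.407, H_out = 13.318 kJ/mol
  T = 346.9 K: K = (2.370, 0.132), RR gives ψ = 0.354, H_out = 10.310 kJ/mol
  T = 341.4 K: K = (2.259, 0.126), RR gives ψ = 0.322, H_out = 8.653 kJ/mol
  T = 338.7 K: K = (2.205, 0.123), RR gives ψ = 0.305, H_out = 7.796 kJ/mol
  T = 337.4 K: K = (2.180, 0.122), RR gives ψ = 0.296, H_out = 7.371 kJ/mol
Linear interpolation between T = 337.4 (H_out = 7.371) and T = 338.7 (H_out = 7.796) on hF = 7.761 gives T ≈ 338.6 K, at which ψ = 0.30.

T = 338.6 K, V/F = 0.30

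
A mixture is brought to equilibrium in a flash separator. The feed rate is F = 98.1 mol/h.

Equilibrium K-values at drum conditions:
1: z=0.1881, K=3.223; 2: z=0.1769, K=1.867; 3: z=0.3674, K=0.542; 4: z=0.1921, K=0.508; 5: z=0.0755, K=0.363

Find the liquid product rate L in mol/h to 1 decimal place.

L = 67.6 mol/h

Rachford–Rice: g(ψ) = Σ zᵢ(Kᵢ−1)/(1+ψ(Kᵢ−1)) = 0.
Feasibility: ΣzᵢKᵢ = 1.2606, Σzᵢ/Kᵢ = 1.4171 — both > 1, two phases present.
Iterate (Newton) starting at ψ = 0.43:
  ψ = 0.4300: g = -0.07014, g' = -0.5660 → ψ = 0.3061
  ψ = 0.3061: g = 0.00333, g' = -0.6282 → ψ = 0.3114
Converged at ψ = 0.3114.
Then V = ψ·F = 0.3114·98.1 = 30.5 mol/h and L = F − V = 67.6 mol/h.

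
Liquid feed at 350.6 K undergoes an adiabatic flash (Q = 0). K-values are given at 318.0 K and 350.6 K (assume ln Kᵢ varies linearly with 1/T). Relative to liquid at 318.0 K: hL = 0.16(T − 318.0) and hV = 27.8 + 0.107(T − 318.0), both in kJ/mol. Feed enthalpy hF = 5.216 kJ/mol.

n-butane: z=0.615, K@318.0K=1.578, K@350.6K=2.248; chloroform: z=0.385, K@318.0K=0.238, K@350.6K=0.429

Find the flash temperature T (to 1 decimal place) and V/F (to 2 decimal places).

Adiabatic flash: solve Rachford–Rice at each trial T, then check hF = ψ·hV(T) + (1−ψ)·hL(T).
  T = 318.0 K: K = (1.578, 0.238), RR gives ψ = 0.141, H_out = 3.920 kJ/mol
  T = 350.6 K: K = (2.248, 0.429), RR gives ψ = 0.769, H_out = 25.254 kJ/mol
  T = 334.3 K: K = (1.900, 0.324), RR gives ψ = 0.482, H_out = 15.593 kJ/mol
  T = 326.1 K: K = (1.734, 0.279), RR gives ψ = 0.328, H_out = 10.281 kJ/mol
  T = 322.1 K: K = (1.656, 0.258), RR gives ψ = 0.242, H_out = 7.337 kJ/mol
  T = 320.1 K: K = (1.618, 0.248), RR gives ψ = 0.195, H_out = 5.731 kJ/mol
Linear interpolation between T = 318.0 (H_out = 3.920) and T = 320.1 (H_out = 5.731) on hF = 5.216 gives T ≈ 319.5 K, at which ψ = 0.18.

T = 319.5 K, V/F = 0.18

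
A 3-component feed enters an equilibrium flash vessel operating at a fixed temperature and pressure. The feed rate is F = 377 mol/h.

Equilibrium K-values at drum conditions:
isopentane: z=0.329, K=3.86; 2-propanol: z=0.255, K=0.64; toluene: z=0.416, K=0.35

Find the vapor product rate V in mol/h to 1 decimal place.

V = 137.7 mol/h

Let β = V/F and solve Σ zᵢ(Kᵢ−1)/(1+β(Kᵢ−1)) = 0.
Check two-phase: ΣzᵢKᵢ = 1.579 > 1 and Σzᵢ/Kᵢ = 1.672 > 1, so g(0) = 0.579 > 0 and g(1) = -0.672 < 0.
Iterate (Newton) starting at β = 0.5:
  β = 0.500: g = -0.1253, g' = -0.891 → β = 0.359
  β = 0.359: g = 0.0058, g' = -0.997 → β = 0.365
Converged at β = 0.365.
Then V = β·F = 0.3652·377 = 137.7 mol/h and L = F − V = 239.3 mol/h.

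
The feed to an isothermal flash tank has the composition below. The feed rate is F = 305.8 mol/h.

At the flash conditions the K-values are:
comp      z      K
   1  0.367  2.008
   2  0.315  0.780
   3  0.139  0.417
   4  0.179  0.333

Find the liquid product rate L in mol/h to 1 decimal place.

Material balance + equilibrium reduce to Σ zᵢ(Kᵢ−1)/(1+β(Kᵢ−1)) = 0.
Check two-phase: ΣzᵢKᵢ = 1.100 > 1 and Σzᵢ/Kᵢ = 1.457 > 1, so g(0) = 0.100 > 0 and g(1) = -0.457 < 0.
Newton–Raphson from β = 0.5:
  β = 0.500: g = -0.1254, g' = -0.457 → β = 0.226
  β = 0.226: g = -0.0055, g' = -0.437 → β = 0.213
Converged at β = 0.213.
Then V = β·F = 0.2133·305.8 = 65.2 mol/h and L = F − V = 240.6 mol/h.

L = 240.6 mol/h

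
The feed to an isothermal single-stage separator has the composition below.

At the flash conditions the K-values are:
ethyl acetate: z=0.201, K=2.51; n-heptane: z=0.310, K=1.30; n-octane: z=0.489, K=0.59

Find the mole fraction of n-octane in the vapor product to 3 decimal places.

y_n-octane = 0.364

Iterate (Newton) starting at β = 0.49:
  β = 0.490: g = 0.0046, g' = -0.301 → β = 0.505
Converged at β = 0.505.
Compositions from xᵢ = zᵢ/(1+β(Kᵢ−1)), yᵢ = Kᵢxᵢ:
  ethyl acetate: x = 0.114, y = 0.286
  n-heptane: x = 0.269, y = 0.350
  n-octane: x = 0.617, y = 0.364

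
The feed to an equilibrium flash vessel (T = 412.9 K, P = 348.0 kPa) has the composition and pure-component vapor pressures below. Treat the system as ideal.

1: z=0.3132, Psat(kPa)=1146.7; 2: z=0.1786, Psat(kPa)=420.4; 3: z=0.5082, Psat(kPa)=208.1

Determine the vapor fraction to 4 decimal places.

ψ = 0.7596

Raoult's law: Kᵢ = Pᵢˢᵃᵗ/P = Pᵢˢᵃᵗ/348.0.
  K_1 = 1146.7/348.0 = 3.295115, K_2 = 420.4/348.0 = 1.208046, K_3 = 208.1/348.0 = 0.597989
Rachford–Rice: g(ψ) = Σ zᵢ(Kᵢ−1)/(1+ψ(Kᵢ−1)) = 0.
g(0) = ΣzᵢKᵢ − 1 = 0.5517 and g(1) = 1 − Σzᵢ/Kᵢ = -0.0927, so a root lies in (0, 1).
Iterate (Newton) starting at ψ = 0.44:
  ψ = 0.4400: g = 0.14349, g' = -0.5361 → ψ = 0.7076
  ψ = 0.7076: g = 0.02079, g' = -0.4059 → ψ = 0.7589
  ψ = 0.7589: g = 0.00029, g' = -0.3953 → ψ = 0.7596
Converged at ψ = 0.7596.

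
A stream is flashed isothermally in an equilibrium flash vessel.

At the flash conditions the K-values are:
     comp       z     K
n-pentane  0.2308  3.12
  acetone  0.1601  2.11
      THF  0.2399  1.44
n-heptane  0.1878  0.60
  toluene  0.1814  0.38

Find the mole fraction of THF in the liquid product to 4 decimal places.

x_THF = 0.1754

Material balance + equilibrium reduce to Σ zᵢ(Kᵢ−1)/(1+β(Kᵢ−1)) = 0.
g(0) = ΣzᵢKᵢ − 1 = 0.5850 and g(1) = 1 − Σzᵢ/Kᵢ = -0.1068, so a root lies in (0, 1).
Iterate (Newton) starting at β = 0.69:
  β = 0.6900: g = 0.07997, g' = -0.5319 → β = 0.8403
  β = 0.8403: g = -0.00305, g' = -0.5837 → β = 0.8351
Converged at β = 0.8351.
Compositions from xᵢ = zᵢ/(1+β(Kᵢ−1)), yᵢ = Kᵢxᵢ:
  n-pentane: x = 0.0833, y = 0.2599
  acetone: x = 0.0831, y = 0.1753
  THF: x = 0.1754, y = 0.2526
  n-heptane: x = 0.2820, y = 0.1692
  toluene: x = 0.3762, y = 0.1429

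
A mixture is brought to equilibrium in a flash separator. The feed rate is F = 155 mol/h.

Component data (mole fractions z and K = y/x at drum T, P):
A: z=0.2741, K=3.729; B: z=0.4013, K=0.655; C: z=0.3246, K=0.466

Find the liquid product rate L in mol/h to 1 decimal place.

Let ψ = V/F and solve Σ zᵢ(Kᵢ−1)/(1+ψ(Kᵢ−1)) = 0.
Feasibility: ΣzᵢKᵢ = 1.4362, Σzᵢ/Kᵢ = 1.3827 — both > 1, two phases present.
Newton iteration, ψ⁰ = 0.69:
  ψ = 0.6900: g = -0.19671, g' = -0.5599 → ψ = 0.3387
  ψ = 0.3387: g = 0.02035, g' = -0.7505 → ψ = 0.3658
  ψ = 0.3658: g = 0.00047, g' = -0.7167 → ψ = 0.3665
Converged at ψ = 0.3665.
Then V = ψ·F = 0.3665·155 = 56.8 mol/h and L = F − V = 98.2 mol/h.

L = 98.2 mol/h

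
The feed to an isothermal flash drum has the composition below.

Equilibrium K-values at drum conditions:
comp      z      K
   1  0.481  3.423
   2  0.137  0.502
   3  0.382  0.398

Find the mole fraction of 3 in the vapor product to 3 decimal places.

y_3 = 0.243

Rachford–Rice: g(ψ) = Σ zᵢ(Kᵢ−1)/(1+ψ(Kᵢ−1)) = 0.
Check two-phase: ΣzᵢKᵢ = 1.867 > 1 and Σzᵢ/Kᵢ = 1.373 > 1, so g(0) = 0.867 > 0 and g(1) = -0.373 < 0.
Newton–Raphson from ψ = 0.58:
  ψ = 0.580: g = 0.0353, g' = -0.882 → ψ = 0.620
Converged at ψ = 0.620.
Compositions from xᵢ = zᵢ/(1+ψ(Kᵢ−1)), yᵢ = Kᵢxᵢ:
  1: x = 0.192, y = 0.658
  2: x = 0.198, y = 0.100
  3: x = 0.610, y = 0.243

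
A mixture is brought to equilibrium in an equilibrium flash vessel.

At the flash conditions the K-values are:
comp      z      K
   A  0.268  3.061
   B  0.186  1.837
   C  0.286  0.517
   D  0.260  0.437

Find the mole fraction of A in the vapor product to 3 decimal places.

y_A = 0.407

Material balance + equilibrium reduce to Σ zᵢ(Kᵢ−1)/(1+ψ(Kᵢ−1)) = 0.
g(0) = ΣzᵢKᵢ − 1 = 0.424 and g(1) = 1 − Σzᵢ/Kᵢ = -0.337, so a root lies in (0, 1).
Iterate (Newton) starting at ψ = 0.5:
  ψ = 0.500: g = -0.0041, g' = -0.616 → ψ = 0.493
Converged at ψ = 0.493.
Compositions from xᵢ = zᵢ/(1+ψ(Kᵢ−1)), yᵢ = Kᵢxᵢ:
  A: x = 0.133, y = 0.407
  B: x = 0.132, y = 0.242
  C: x = 0.375, y = 0.194
  D: x = 0.360, y = 0.157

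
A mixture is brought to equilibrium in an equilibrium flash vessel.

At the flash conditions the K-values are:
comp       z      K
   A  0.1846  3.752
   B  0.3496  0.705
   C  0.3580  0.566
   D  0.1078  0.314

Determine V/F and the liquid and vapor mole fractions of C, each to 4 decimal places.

Newton–Raphson from V/F = 0.54:
  V/F = 0.5400: g = -0.23872, g' = -0.5123 → V/F = 0.0740
  V/F = 0.0740: g = 0.07821, g' = -1.1251 → V/F = 0.1435
  V/F = 0.1435: g = 0.00878, g' = -0.8908 → V/F = 0.1534
  V/F = 0.1534: g = 0.00013, g' = -0.8655 → V/F = 0.1535
Converged at V/F = 0.1535.
Compositions from xᵢ = zᵢ/(1+V/F(Kᵢ−1)), yᵢ = Kᵢxᵢ:
  A: x = 0.1298, y = 0.4869
  B: x = 0.3662, y = 0.2582
  C: x = 0.3836, y = 0.2171
  D: x = 0.1205, y = 0.0378

V/F = 0.1535, x_C = 0.3836, y_C = 0.2171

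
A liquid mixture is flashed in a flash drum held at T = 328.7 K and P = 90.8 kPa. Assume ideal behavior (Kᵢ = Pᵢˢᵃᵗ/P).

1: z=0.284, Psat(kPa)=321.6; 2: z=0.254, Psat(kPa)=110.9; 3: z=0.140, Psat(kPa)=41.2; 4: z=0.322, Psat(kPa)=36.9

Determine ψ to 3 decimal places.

ψ = 0.487

Raoult's law: Kᵢ = Pᵢˢᵃᵗ/P = Pᵢˢᵃᵗ/90.8.
  K_1 = 321.6/90.8 = 3.54185, K_2 = 110.9/90.8 = 1.22137, K_3 = 41.2/90.8 = 0.45374, K_4 = 36.9/90.8 = 0.40639
Newton iteration, ψ⁰ = 0.67:
  ψ = 0.670: g = -0.1220, g' = -0.677 → ψ = 0.490
  ψ = 0.490: g = -0.0017, g' = -0.678 → ψ = 0.487
Converged at ψ = 0.487.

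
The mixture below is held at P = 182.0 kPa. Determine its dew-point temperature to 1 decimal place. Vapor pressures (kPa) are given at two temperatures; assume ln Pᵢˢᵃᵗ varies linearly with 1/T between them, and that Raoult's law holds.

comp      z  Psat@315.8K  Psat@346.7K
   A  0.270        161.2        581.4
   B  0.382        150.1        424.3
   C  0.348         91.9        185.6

Dew-point temperature: Σzᵢ·P/Pᵢˢᵃᵗ(T) = 1. Interpolate ln Pᵢˢᵃᵗ = aᵢ + bᵢ/T.
  T = 315.8 K: ΣzᵢP/Pᵢˢᵃᵗ = 1.4572
  T = 346.7 K: ΣzᵢP/Pᵢˢᵃᵗ = 0.5896
  T = 331.2 K: ΣzᵢP/Pᵢˢᵃᵗ = 0.9031
  T = 323.5 K: ΣzᵢP/Pᵢˢᵃᵗ = 1.1386
  T = 327.4 K: ΣzᵢP/Pᵢˢᵃᵗ = 1.0107
  T = 329.3 K: ΣzᵢP/Pᵢˢᵃᵗ = 0.9550
Interpolating between 327.4 K and 329.3 K gives T ≈ 327.8 K.

T = 327.8 K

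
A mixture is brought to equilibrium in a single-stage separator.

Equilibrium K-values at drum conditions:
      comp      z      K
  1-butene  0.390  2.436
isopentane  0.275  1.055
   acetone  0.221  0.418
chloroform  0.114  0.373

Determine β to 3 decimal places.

β = 0.606

Material balance + equilibrium reduce to Σ zᵢ(Kᵢ−1)/(1+β(Kᵢ−1)) = 0.
g(0) = ΣzᵢKᵢ − 1 = 0.375 and g(1) = 1 − Σzᵢ/Kᵢ = -0.255, so a root lies in (0, 1).
Iterate (Newton) starting at β = 0.59:
  β = 0.590: g = 0.0085, g' = -0.523 → β = 0.606
Converged at β = 0.606.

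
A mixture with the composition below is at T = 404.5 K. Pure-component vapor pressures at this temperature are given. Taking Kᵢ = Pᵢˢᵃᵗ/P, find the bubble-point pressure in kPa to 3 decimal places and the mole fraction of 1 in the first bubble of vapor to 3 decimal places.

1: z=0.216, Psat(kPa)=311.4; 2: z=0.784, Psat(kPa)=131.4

At the bubble point ψ → 0, so ΣzᵢKᵢ = 1 with Kᵢ = Pᵢˢᵃᵗ/P ⇒ P = ΣzᵢPᵢˢᵃᵗ.
P = 0.216·311.4 + 0.784·131.4 = 170.280 kPa
yᵢ = zᵢPᵢˢᵃᵗ/P ⇒ y_1 = 0.216·311.4/170.280 = 0.395

Pbub = 170.280 kPa, y_1 = 0.395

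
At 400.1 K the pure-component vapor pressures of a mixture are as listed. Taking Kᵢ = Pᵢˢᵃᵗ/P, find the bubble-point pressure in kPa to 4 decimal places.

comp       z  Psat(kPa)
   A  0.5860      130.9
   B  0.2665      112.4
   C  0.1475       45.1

Pbub = 113.3143 kPa

At the bubble point ψ → 0, so ΣzᵢKᵢ = 1 with Kᵢ = Pᵢˢᵃᵗ/P ⇒ P = ΣzᵢPᵢˢᵃᵗ.
P = 0.5860·130.9 + 0.2665·112.4 + 0.1475·45.1 = 113.3143 kPa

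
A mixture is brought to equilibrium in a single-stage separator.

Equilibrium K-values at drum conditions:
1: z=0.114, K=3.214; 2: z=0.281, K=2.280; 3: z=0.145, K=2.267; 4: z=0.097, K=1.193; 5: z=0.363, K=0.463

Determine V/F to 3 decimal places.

V/F = 0.860

Rachford–Rice: g(V/F) = Σ zᵢ(Kᵢ−1)/(1+V/F(Kᵢ−1)) = 0.
Feasibility: ΣzᵢKᵢ = 1.620, Σzᵢ/Kᵢ = 1.088 — both > 1, two phases present.
Newton–Raphson from V/F = 0.7:
  V/F = 0.700: g = 0.0902, g' = -0.551 → V/F = 0.864
  V/F = 0.864: g = -0.0023, g' = -0.590 → V/F = 0.860
Converged at V/F = 0.860.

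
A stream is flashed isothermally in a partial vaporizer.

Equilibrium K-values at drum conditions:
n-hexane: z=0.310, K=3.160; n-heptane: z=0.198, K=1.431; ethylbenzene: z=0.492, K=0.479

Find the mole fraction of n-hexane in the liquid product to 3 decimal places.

Rachford–Rice: g(V/F) = Σ zᵢ(Kᵢ−1)/(1+V/F(Kᵢ−1)) = 0.
Check two-phase: ΣzᵢKᵢ = 1.499 > 1 and Σzᵢ/Kᵢ = 1.264 > 1, so g(0) = 0.499 > 0 and g(1) = -0.264 < 0.
Iterate (Newton) starting at V/F = 0.36:
  V/F = 0.360: g = 0.1351, g' = -0.688 → V/F = 0.556
  V/F = 0.556: g = 0.0120, g' = -0.587 → V/F = 0.577
Converged at V/F = 0.577.
Compositions from xᵢ = zᵢ/(1+V/F(Kᵢ−1)), yᵢ = Kᵢxᵢ:
  n-hexane: x = 0.138, y = 0.436
  n-heptane: x = 0.159, y = 0.227
  ethylbenzene: x = 0.703, y = 0.337

x_n-hexane = 0.138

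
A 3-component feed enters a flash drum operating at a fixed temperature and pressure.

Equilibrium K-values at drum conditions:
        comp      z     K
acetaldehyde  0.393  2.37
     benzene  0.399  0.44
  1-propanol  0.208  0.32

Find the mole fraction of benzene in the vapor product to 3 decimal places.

Material balance + equilibrium reduce to Σ zᵢ(Kᵢ−1)/(1+ψ(Kᵢ−1)) = 0.
Feasibility: ΣzᵢKᵢ = 1.174, Σzᵢ/Kᵢ = 1.723 — both > 1, two phases present.
Newton–Raphson from ψ = 0.5:
  ψ = 0.500: g = -0.2051, g' = -0.722 → ψ = 0.216
  ψ = 0.216: g = -0.0044, g' = -0.733 → ψ = 0.210
Converged at ψ = 0.210.
Compositions from xᵢ = zᵢ/(1+ψ(Kᵢ−1)), yᵢ = Kᵢxᵢ:
  acetaldehyde: x = 0.305, y = 0.723
  benzene: x = 0.452, y = 0.199
  1-propanol: x = 0.243, y = 0.078

y_benzene = 0.199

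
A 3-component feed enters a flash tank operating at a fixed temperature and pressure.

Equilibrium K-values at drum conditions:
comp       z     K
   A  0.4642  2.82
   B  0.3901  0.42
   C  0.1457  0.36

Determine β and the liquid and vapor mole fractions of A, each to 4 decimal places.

Let β = V/F and solve Σ zᵢ(Kᵢ−1)/(1+β(Kᵢ−1)) = 0.
g(0) = ΣzᵢKᵢ − 1 = 0.5253 and g(1) = 1 − Σzᵢ/Kᵢ = -0.4981, so a root lies in (0, 1).
Newton iteration, β⁰ = 0.5:
  β = 0.5000: g = -0.01348, g' = -0.8109 → β = 0.4834
Converged at β = 0.4834.
Compositions from xᵢ = zᵢ/(1+β(Kᵢ−1)), yᵢ = Kᵢxᵢ:
  A: x = 0.2469, y = 0.6964
  B: x = 0.5421, y = 0.2277
  C: x = 0.2110, y = 0.0759

β = 0.4834, x_A = 0.2469, y_A = 0.6964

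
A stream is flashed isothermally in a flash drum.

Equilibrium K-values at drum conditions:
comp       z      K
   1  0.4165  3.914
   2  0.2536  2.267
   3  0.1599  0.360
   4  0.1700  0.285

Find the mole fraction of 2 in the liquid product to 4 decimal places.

x_2 = 0.1240

Material balance + equilibrium reduce to Σ zᵢ(Kᵢ−1)/(1+β(Kᵢ−1)) = 0.
Check two-phase: ΣzᵢKᵢ = 2.3111 > 1 and Σzᵢ/Kᵢ = 1.2589 > 1, so g(0) = 1.3111 > 0 and g(1) = -0.2589 < 0.
Newton–Raphson from β = 0.5:
  β = 0.5000: g = 0.35099, g' = -1.0906 → β = 0.8218
  β = 0.8218: g = 0.00428, g' = -1.2071 → β = 0.8254
Converged at β = 0.8254.
Compositions from xᵢ = zᵢ/(1+β(Kᵢ−1)), yᵢ = Kᵢxᵢ:
  1: x = 0.1223, y = 0.4787
  2: x = 0.1240, y = 0.2810
  3: x = 0.3389, y = 0.1220
  4: x = 0.4148, y = 0.1182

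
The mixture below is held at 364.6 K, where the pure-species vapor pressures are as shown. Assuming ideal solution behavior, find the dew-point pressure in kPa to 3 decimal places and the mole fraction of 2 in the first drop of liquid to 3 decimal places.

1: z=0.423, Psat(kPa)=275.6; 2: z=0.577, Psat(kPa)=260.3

At the dew point ψ → 1, so Σzᵢ/Kᵢ = 1 with Kᵢ = Pᵢˢᵃᵗ/P ⇒ 1/P = Σzᵢ/Pᵢˢᵃᵗ.
1/P = 0.423/275.6 + 0.577/260.3 = 0.003752 ⇒ P = 266.560 kPa
xᵢ = zᵢP/Pᵢˢᵃᵗ ⇒ x_2 = 0.577·266.560/260.3 = 0.591

Pdew = 266.560 kPa, x_2 = 0.591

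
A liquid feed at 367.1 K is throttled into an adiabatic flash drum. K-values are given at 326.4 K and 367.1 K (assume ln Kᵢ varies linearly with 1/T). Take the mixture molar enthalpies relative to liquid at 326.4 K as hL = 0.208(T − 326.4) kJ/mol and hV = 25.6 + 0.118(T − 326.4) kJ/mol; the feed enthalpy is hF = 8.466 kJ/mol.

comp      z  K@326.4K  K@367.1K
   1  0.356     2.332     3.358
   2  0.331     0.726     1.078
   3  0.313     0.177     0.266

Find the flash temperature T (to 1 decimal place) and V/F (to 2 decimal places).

Adiabatic flash: solve Rachford–Rice at each trial T, then check hF = ψ·hV(T) + (1−ψ)·hL(T).
  T = 326.4 K: K = (2.332, 0.726, 0.177), RR gives ψ = 0.159, H_out = 4.074 kJ/mol
  T = 367.1 K: K = (3.358, 1.078, 0.266), RR gives ψ = 0.556, H_out = 20.658 kJ/mol
  T = 346.8 K: K = (2.830, 0.895, 0.220), RR gives ψ = 0.381, H_out = 13.303 kJ/mol
  T = 336.6 K: K = (2.576, 0.809, 0.198), RR gives ψ = 0.278, H_out = 8.991 kJ/mol
  T = 331.5 K: K = (2.453, 0.767, 0.187), RR gives ψ = 0.221, H_out = 6.622 kJ/mol
  T = 334.1 K: K = (2.516, 0.788, 0.193), RR gives ψ = 0.251, H_out = 7.850 kJ/mol
  T = 335.4 K: K = (2.547, 0.799, 0.195), RR gives ψ = 0.265, H_out = 8.448 kJ/mol
Linear interpolation between T = 335.4 (H_out = 8.448) and T = 336.6 (H_out = 8.991) on hF = 8.466 gives T ≈ 335.4 K, at which ψ = 0.27.

T = 335.4 K, V/F = 0.27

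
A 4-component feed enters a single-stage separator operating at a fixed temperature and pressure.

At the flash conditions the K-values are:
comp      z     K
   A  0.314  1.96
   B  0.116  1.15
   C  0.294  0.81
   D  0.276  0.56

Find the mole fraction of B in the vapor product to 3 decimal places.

Newton iteration, V/F⁰ = 0.5:
  V/F = 0.500: g = 0.0024, g' = -0.235 → V/F = 0.510
Converged at V/F = 0.510.
Compositions from xᵢ = zᵢ/(1+V/F(Kᵢ−1)), yᵢ = Kᵢxᵢ:
  A: x = 0.211, y = 0.413
  B: x = 0.108, y = 0.124
  C: x = 0.326, y = 0.264
  D: x = 0.356, y = 0.199

y_B = 0.124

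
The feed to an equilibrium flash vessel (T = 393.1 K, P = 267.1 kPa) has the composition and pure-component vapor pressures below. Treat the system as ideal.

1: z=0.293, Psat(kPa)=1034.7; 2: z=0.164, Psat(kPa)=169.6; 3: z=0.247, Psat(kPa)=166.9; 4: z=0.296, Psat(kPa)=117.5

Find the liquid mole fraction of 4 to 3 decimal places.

Raoult's law: Kᵢ = Pᵢˢᵃᵗ/P = Pᵢˢᵃᵗ/267.1.
  K_1 = 1034.7/267.1 = 3.87383, K_2 = 169.6/267.1 = 0.63497, K_3 = 166.9/267.1 = 0.62486, K_4 = 117.5/267.1 = 0.43991
Rachford–Rice: g(β) = Σ zᵢ(Kᵢ−1)/(1+β(Kᵢ−1)) = 0.
g(0) = ΣzᵢKᵢ − 1 = 0.524 and g(1) = 1 − Σzᵢ/Kᵢ = -0.402, so a root lies in (0, 1).
Iterate (Newton) starting at β = 0.5:
  β = 0.500: g = -0.0720, g' = -0.672 → β = 0.393
  β = 0.393: g = 0.0044, g' = -0.764 → β = 0.399
Converged at β = 0.399.
Compositions from xᵢ = zᵢ/(1+β(Kᵢ−1)), yᵢ = Kᵢxᵢ:
  1: x = 0.137, y = 0.529
  2: x = 0.192, y = 0.122
  3: x = 0.290, y = 0.181
  4: x = 0.381, y = 0.168

x_4 = 0.381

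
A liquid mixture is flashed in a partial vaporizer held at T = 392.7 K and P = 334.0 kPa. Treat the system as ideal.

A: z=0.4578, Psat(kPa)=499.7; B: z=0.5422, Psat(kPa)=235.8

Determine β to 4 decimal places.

Raoult's law: Kᵢ = Pᵢˢᵃᵗ/P = Pᵢˢᵃᵗ/334.0.
  K_A = 499.7/334.0 = 1.496108, K_B = 235.8/334.0 = 0.705988
Material balance + equilibrium reduce to Σ zᵢ(Kᵢ−1)/(1+β(Kᵢ−1)) = 0.
Check two-phase: ΣzᵢKᵢ = 1.0677 > 1 and Σzᵢ/Kᵢ = 1.0740 > 1, so g(0) = 0.0677 > 0 and g(1) = -0.0740 < 0.
Newton–Raphson from β = 0.67:
  β = 0.6700: g = -0.02806, g' = -0.1362 → β = 0.4639
  β = 0.4639: g = 0.00004, g' = -0.1373 → β = 0.4642
Converged at β = 0.4642.

β = 0.4642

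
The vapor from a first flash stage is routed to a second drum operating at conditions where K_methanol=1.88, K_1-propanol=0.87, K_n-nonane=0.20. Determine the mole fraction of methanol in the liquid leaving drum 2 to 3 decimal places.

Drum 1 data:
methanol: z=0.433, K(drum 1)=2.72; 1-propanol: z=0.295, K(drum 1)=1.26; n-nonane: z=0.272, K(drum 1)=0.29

Drum 1:
Rachford–Rice: g(ψ₁) = Σ zᵢ(Kᵢ−1)/(1+ψ₁(Kᵢ−1)) = 0.
g(0) = ΣzᵢKᵢ − 1 = 0.628 and g(1) = 1 − Σzᵢ/Kᵢ = -0.331, so a root lies in (0, 1).
Iterate (Newton) starting at ψ₁ = 0.65:
  ψ₁ = 0.650: g = 0.0586, g' = -0.773 → ψ₁ = 0.726
  ψ₁ = 0.726: g = -0.0027, g' = -0.851 → ψ₁ = 0.723
Converged at ψ₁ = 0.723.
Drum-1 compositions:
  methanol: x = 0.193, y = 0.525
  1-propanol: x = 0.248, y = 0.313
  n-nonane: x = 0.559, y = 0.162
Drum-2 feed = drum-1 vapor: z₂ = (0.5251, 0.3129, 0.1620).
Drum 2:
Rachford–Rice: g(ψ₂) = Σ zᵢ(Kᵢ−1)/(1+ψ₂(Kᵢ−1)) = 0.
Check two-phase: ΣzᵢKᵢ = 1.292 > 1 and Σzᵢ/Kᵢ = 1.449 > 1, so g(0) = 0.292 > 0 and g(1) = -0.449 < 0.
Newton iteration, ψ₂⁰ = 0.3:
  ψ₂ = 0.300: g = 0.1527, g' = -0.440 → ψ₂ = 0.647
  ψ₂ = 0.647: g = -0.0188, g' = -0.617 → ψ₂ = 0.617
  ψ₂ = 0.617: g = -0.0006, g' = -0.581 → ψ₂ = 0.616
Converged at ψ₂ = 0.616.
  methanol: x = 0.341, y = 0.640
  1-propanol: x = 0.340, y = 0.296
  n-nonane: x = 0.319, y = 0.064

x_methanol (drum 2) = 0.341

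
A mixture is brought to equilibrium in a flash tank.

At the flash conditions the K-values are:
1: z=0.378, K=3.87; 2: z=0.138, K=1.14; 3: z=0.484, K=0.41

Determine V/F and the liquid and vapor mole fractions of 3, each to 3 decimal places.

Rachford–Rice: g(V/F) = Σ zᵢ(Kᵢ−1)/(1+V/F(Kᵢ−1)) = 0.
g(0) = ΣzᵢKᵢ − 1 = 0.819 and g(1) = 1 − Σzᵢ/Kᵢ = -0.399, so a root lies in (0, 1).
Newton–Raphson from V/F = 0.5:
  V/F = 0.500: g = 0.0585, g' = -0.866 → V/F = 0.568
  V/F = 0.568: g = 0.0012, g' = -0.834 → V/F = 0.569
Converged at V/F = 0.569.
Compositions from xᵢ = zᵢ/(1+V/F(Kᵢ−1)), yᵢ = Kᵢxᵢ:
  1: x = 0.144, y = 0.556
  2: x = 0.128, y = 0.146
  3: x = 0.729, y = 0.299

V/F = 0.569, x_3 = 0.729, y_3 = 0.299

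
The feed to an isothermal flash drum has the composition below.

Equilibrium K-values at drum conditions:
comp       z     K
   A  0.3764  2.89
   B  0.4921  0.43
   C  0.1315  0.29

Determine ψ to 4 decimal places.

ψ = 0.2966

Let ψ = V/F and solve Σ zᵢ(Kᵢ−1)/(1+ψ(Kᵢ−1)) = 0.
Feasibility: ΣzᵢKᵢ = 1.3375, Σzᵢ/Kᵢ = 1.7281 — both > 1, two phases present.
Iterate (Newton) starting at ψ = 0.49:
  ψ = 0.4900: g = -0.16303, g' = -0.8261 → ψ = 0.2927
  ψ = 0.2927: g = 0.00353, g' = -0.8933 → ψ = 0.2966
Converged at ψ = 0.2966.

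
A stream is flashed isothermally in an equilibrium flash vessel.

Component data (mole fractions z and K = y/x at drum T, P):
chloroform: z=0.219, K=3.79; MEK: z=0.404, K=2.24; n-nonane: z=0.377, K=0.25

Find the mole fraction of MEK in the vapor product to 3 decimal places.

y_MEK = 0.518

Newton–Raphson from β = 0.5:
  β = 0.500: g = 0.1120, g' = -1.077 → β = 0.604
  β = 0.604: g = -0.0029, g' = -1.148 → β = 0.601
Converged at β = 0.601.
Compositions from xᵢ = zᵢ/(1+β(Kᵢ−1)), yᵢ = Kᵢxᵢ:
  chloroform: x = 0.082, y = 0.310
  MEK: x = 0.231, y = 0.518
  n-nonane: x = 0.687, y = 0.172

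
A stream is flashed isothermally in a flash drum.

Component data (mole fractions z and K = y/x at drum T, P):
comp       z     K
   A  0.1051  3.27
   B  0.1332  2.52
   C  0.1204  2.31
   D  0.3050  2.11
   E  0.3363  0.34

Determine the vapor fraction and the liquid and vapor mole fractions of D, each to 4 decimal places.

Newton iteration, ψ⁰ = 0.35:
  ψ = 0.3500: g = 0.32844, g' = -0.8391 → ψ = 0.7414
  ψ = 0.7414: g = 0.01518, g' = -0.8713 → ψ = 0.7589
  ψ = 0.7589: g = -0.00016, g' = -0.8900 → ψ = 0.7587
Converged at ψ = 0.7587.
Compositions from xᵢ = zᵢ/(1+ψ(Kᵢ−1)), yᵢ = Kᵢxᵢ:
  A: x = 0.0386, y = 0.1263
  B: x = 0.0619, y = 0.1559
  C: x = 0.0604, y = 0.1395
  D: x = 0.1656, y = 0.3494
  E: x = 0.6736, y = 0.2290

ψ = 0.7587, x_D = 0.1656, y_D = 0.3494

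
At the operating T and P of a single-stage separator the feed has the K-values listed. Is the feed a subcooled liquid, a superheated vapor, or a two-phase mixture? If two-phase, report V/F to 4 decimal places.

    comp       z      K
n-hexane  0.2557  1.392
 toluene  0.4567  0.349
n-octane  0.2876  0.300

ΣzᵢKᵢ = 0.6016; Σzᵢ/Kᵢ = 2.4510.
Since ΣzᵢKᵢ < 1 the mixture is below its bubble point — single liquid phase.

subcooled liquid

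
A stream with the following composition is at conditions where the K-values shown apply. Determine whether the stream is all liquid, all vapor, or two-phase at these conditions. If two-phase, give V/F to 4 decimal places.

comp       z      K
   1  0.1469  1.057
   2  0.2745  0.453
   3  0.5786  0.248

all liquid

ΣzᵢKᵢ = 0.4231; Σzᵢ/Kᵢ = 3.0780.
Since ΣzᵢKᵢ < 1 the mixture is below its bubble point — single liquid phase.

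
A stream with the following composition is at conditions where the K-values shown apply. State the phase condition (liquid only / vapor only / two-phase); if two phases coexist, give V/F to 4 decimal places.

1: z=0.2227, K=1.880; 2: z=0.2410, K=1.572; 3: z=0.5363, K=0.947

ΣzᵢKᵢ = 1.3054; Σzᵢ/Kᵢ = 0.8381.
Since Σzᵢ/Kᵢ < 1 the mixture is above its dew point — single vapor phase.

vapor only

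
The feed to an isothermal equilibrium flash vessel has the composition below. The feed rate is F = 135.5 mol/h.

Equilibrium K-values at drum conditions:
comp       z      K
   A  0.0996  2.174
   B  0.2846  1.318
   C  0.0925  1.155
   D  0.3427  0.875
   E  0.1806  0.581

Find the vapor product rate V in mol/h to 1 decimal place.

Rachford–Rice: g(ψ) = Σ zᵢ(Kᵢ−1)/(1+ψ(Kᵢ−1)) = 0.
Feasibility: ΣzᵢKᵢ = 1.1033, Σzᵢ/Kᵢ = 1.0443 — both > 1, two phases present.
Iterate (Newton) starting at ψ = 0.5:
  ψ = 0.5000: g = 0.02365, g' = -0.1347 → ψ = 0.6756
  ψ = 0.6756: g = 0.00034, g' = -0.1321 → ψ = 0.6782
Converged at ψ = 0.6782.
Then V = ψ·F = 0.6782·135.5 = 91.9 mol/h and L = F − V = 43.6 mol/h.

V = 91.9 mol/h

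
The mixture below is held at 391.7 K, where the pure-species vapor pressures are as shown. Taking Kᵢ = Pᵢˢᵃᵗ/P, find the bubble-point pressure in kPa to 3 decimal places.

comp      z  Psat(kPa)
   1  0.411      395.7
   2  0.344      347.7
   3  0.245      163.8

Pbub = 322.373 kPa

At the bubble point ψ → 0, so ΣzᵢKᵢ = 1 with Kᵢ = Pᵢˢᵃᵗ/P ⇒ P = ΣzᵢPᵢˢᵃᵗ.
P = 0.411·395.7 + 0.344·347.7 + 0.245·163.8 = 322.373 kPa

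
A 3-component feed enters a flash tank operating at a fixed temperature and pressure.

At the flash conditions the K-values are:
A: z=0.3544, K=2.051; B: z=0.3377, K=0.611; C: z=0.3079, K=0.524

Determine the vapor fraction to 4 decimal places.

ψ = 0.2081

Let ψ = V/F and solve Σ zᵢ(Kᵢ−1)/(1+ψ(Kᵢ−1)) = 0.
Feasibility: ΣzᵢKᵢ = 1.0945, Σzᵢ/Kᵢ = 1.3131 — both > 1, two phases present.
Iterate (Newton) starting at ψ = 0.5:
  ψ = 0.5000: g = -0.11126, g' = -0.3671 → ψ = 0.1970
  ψ = 0.1970: g = 0.00461, g' = -0.4136 → ψ = 0.2081
Converged at ψ = 0.2081.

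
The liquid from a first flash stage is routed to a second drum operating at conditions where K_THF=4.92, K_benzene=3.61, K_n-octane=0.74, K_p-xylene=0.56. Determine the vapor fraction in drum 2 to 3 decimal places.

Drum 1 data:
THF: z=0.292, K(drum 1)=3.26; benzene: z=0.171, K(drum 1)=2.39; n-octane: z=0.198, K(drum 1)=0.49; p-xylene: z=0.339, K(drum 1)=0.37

V/F (drum 2) = 0.392

Drum 1:
Material balance + equilibrium reduce to Σ zᵢ(Kᵢ−1)/(1+ψ₁(Kᵢ−1)) = 0.
Check two-phase: ΣzᵢKᵢ = 1.583 > 1 and Σzᵢ/Kᵢ = 1.481 > 1, so g(0) = 0.583 > 0 and g(1) = -0.481 < 0.
Iterate (Newton) starting at ψ₁ = 0.32:
  ψ₁ = 0.320: g = 0.1593, g' = -0.945 → ψ₁ = 0.489
  ψ₁ = 0.489: g = 0.0122, g' = -0.826 → ψ₁ = 0.503
Converged at ψ₁ = 0.503.
Drum-1 compositions:
  THF: x = 0.137, y = 0.445
  benzene: x = 0.101, y = 0.240
  n-octane: x = 0.266, y = 0.131
  p-xylene: x = 0.496, y = 0.184
Drum-2 feed = drum-1 liquid: z₂ = (0.1366, 0.1006, 0.2664, 0.4964).
Drum 2:
Iterate (Newton) starting at ψ₂ = 0.62:
  ψ₂ = 0.620: g = -0.1265, g' = -0.486 → ψ₂ = 0.360
  ψ₂ = 0.360: g = 0.0219, g' = -0.702 → ψ₂ = 0.391
  ψ₂ = 0.391: g = 0.0007, g' = -0.658 → ψ₂ = 0.392
Converged at ψ₂ = 0.392.
  THF: x = 0.054, y = 0.265
  benzene: x = 0.050, y = 0.180
  n-octane: x = 0.297, y = 0.219
  p-xylene: x = 0.600, y = 0.336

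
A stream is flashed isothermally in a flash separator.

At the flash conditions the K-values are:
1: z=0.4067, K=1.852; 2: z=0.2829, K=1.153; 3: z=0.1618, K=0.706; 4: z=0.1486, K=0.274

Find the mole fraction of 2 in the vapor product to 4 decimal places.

Rachford–Rice: g(β) = Σ zᵢ(Kᵢ−1)/(1+β(Kᵢ−1)) = 0.
Feasibility: ΣzᵢKᵢ = 1.2343, Σzᵢ/Kᵢ = 1.2365 — both > 1, two phases present.
Newton–Raphson from β = 0.57:
  β = 0.5700: g = 0.03186, g' = -0.3875 → β = 0.6522
  β = 0.6522: g = -0.00167, g' = -0.4314 → β = 0.6483
Converged at β = 0.6483.
Compositions from xᵢ = zᵢ/(1+β(Kᵢ−1)), yᵢ = Kᵢxᵢ:
  1: x = 0.2620, y = 0.4852
  2: x = 0.2574, y = 0.2967
  3: x = 0.1999, y = 0.1411
  4: x = 0.2807, y = 0.0769

y_2 = 0.2967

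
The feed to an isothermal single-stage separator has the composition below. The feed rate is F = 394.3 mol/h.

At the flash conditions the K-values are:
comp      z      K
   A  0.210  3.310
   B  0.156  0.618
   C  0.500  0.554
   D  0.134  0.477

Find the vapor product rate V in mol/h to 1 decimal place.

V = 50.5 mol/h

Rachford–Rice: g(V/F) = Σ zᵢ(Kᵢ−1)/(1+V/F(Kᵢ−1)) = 0.
g(0) = ΣzᵢKᵢ − 1 = 0.132 and g(1) = 1 − Σzᵢ/Kᵢ = -0.499, so a root lies in (0, 1).
Newton–Raphson from V/F = 0.46:
  V/F = 0.460: g = -0.2100, g' = -0.518 → V/F = 0.055
  V/F = 0.055: g = 0.0692, g' = -1.051 → V/F = 0.120
  V/F = 0.120: g = 0.0066, g' = -0.864 → V/F = 0.128
Converged at V/F = 0.128.
Then V = V/F·F = 0.1282·394.3 = 50.5 mol/h and L = F − V = 343.8 mol/h.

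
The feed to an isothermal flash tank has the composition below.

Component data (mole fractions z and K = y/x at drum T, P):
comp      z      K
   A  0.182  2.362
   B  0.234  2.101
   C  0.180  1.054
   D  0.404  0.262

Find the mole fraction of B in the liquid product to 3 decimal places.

x_B = 0.177

Let ψ = V/F and solve Σ zᵢ(Kᵢ−1)/(1+ψ(Kᵢ−1)) = 0.
Check two-phase: ΣzᵢKᵢ = 1.217 > 1 and Σzᵢ/Kᵢ = 1.901 > 1, so g(0) = 0.217 > 0 and g(1) = -0.901 < 0.
Iterate (Newton) starting at ψ = 0.53:
  ψ = 0.530: g = -0.1736, g' = -0.821 → ψ = 0.319
  ψ = 0.319: g = -0.0166, g' = -0.696 → ψ = 0.295
Converged at ψ = 0.295.
Compositions from xᵢ = zᵢ/(1+ψ(Kᵢ−1)), yᵢ = Kᵢxᵢ:
  A: x = 0.130, y = 0.307
  B: x = 0.177, y = 0.371
  C: x = 0.177, y = 0.187
  D: x = 0.516, y = 0.135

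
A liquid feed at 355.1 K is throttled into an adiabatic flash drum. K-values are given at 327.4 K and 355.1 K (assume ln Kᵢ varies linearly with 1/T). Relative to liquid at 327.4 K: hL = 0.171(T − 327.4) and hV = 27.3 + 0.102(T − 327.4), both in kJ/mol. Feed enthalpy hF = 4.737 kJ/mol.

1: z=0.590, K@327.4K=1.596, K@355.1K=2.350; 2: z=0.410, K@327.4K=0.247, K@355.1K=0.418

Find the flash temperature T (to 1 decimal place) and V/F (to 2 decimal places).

Adiabatic flash: solve Rachford–Rice at each trial T, then check hF = ψ·hV(T) + (1−ψ)·hL(T).
  T = 327.4 K: K = (1.596, 0.247), RR gives ψ = 0.096, H_out = 2.610 kJ/mol
  T = 355.1 K: K = (2.350, 0.418), RR gives ψ = 0.710, H_out = 22.764 kJ/mol
  T = 341.2 K: K = (1.951, 0.324), RR gives ψ = 0.442, H_out = 14.007 kJ/mol
  T = 334.3 K: K = (1.768, 0.284), RR gives ψ = 0.290, H_out = 8.961 kJ/mol
  T = 330.9 K: K = (1.682, 0.265), RR gives ψ = 0.202, H_out = 6.059 kJ/mol
  T = 329.1 K: K = (1.637, 0.256), RR gives ψ = 0.150, H_out = 4.355 kJ/mol
Linear interpolation between T = 329.1 (H_out = 4.355) and T = 330.9 (H_out = 6.059) on hF = 4.737 gives T ≈ 329.5 K, at which ψ = 0.16.

T = 329.5 K, V/F = 0.16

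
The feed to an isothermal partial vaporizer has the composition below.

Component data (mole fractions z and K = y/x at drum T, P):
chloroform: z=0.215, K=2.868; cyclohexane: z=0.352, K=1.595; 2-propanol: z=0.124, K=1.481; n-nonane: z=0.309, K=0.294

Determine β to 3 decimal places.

β = 0.616

Let β = V/F and solve Σ zᵢ(Kᵢ−1)/(1+β(Kᵢ−1)) = 0.
Check two-phase: ΣzᵢKᵢ = 1.453 > 1 and Σzᵢ/Kᵢ = 1.430 > 1, so g(0) = 0.453 > 0 and g(1) = -0.430 < 0.
Iterate (Newton) starting at β = 0.39:
  β = 0.390: g = 0.1515, g' = -0.647 → β = 0.624
  β = 0.624: g = -0.0061, g' = -0.736 → β = 0.616
Converged at β = 0.616.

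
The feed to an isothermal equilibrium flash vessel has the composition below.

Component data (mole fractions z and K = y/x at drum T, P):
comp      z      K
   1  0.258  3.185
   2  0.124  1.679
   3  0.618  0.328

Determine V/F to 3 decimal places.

V/F = 0.187

Iterate (Newton) starting at V/F = 0.5:
  V/F = 0.500: g = -0.2932, g' = -0.946 → V/F = 0.190
  V/F = 0.190: g = -0.0033, g' = -1.026 → V/F = 0.187
Converged at V/F = 0.187.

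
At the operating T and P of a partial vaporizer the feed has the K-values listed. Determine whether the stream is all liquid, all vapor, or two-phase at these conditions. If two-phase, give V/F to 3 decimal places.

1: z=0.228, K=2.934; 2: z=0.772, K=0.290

all liquid

ΣzᵢKᵢ = 0.893; Σzᵢ/Kᵢ = 2.740.
Since ΣzᵢKᵢ < 1 the mixture is below its bubble point — single liquid phase.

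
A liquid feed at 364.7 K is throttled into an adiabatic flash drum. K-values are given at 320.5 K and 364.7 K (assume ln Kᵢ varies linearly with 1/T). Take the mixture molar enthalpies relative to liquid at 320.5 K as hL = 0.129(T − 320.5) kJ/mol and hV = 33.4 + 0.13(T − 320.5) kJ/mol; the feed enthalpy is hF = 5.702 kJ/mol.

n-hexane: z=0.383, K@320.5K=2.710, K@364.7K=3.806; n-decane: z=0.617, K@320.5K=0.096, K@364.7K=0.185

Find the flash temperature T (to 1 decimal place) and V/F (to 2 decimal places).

Adiabatic flash: solve Rachford–Rice at each trial T, then check hF = ψ·hV(T) + (1−ψ)·hL(T).
  T = 320.5 K: K = (2.710, 0.096), RR gives ψ = 0.063, H_out = 2.099 kJ/mol
  T = 364.7 K: K = (3.806, 0.185), RR gives ψ = 0.250, H_out = 14.065 kJ/mol
  T = 342.6 K: K = (3.247, 0.136), RR gives ψ = 0.169, H_out = 8.491 kJ/mol
  T = 331.6 K: K = (2.977, 0.115), RR gives ψ = 0.121, H_out = 5.463 kJ/mol
  T = 337.1 K: K = (3.111, 0.125), RR gives ψ = 0.146, H_out = 7.007 kJ/mol
  T = 334.4 K: K = (3.045, 0.120), RR gives ψ = 0.134, H_out = 6.257 kJ/mol
  T = 333.0 K: K = (3.011, 0.118), RR gives ψ = 0.127, H_out = 5.862 kJ/mol
Linear interpolation between T = 331.6 (H_out = 5.463) and T = 333.0 (H_out = 5.862) on hF = 5.702 gives T ≈ 332.4 K, at which ψ = 0.12.

T = 332.4 K, V/F = 0.12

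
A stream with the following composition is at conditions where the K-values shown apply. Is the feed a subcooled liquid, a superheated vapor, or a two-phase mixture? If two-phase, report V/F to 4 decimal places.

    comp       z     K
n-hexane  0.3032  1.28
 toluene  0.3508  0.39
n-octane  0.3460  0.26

ΣzᵢKᵢ = 0.6149; Σzᵢ/Kᵢ = 2.4671.
Since ΣzᵢKᵢ < 1 the mixture is below its bubble point — single liquid phase.

subcooled liquid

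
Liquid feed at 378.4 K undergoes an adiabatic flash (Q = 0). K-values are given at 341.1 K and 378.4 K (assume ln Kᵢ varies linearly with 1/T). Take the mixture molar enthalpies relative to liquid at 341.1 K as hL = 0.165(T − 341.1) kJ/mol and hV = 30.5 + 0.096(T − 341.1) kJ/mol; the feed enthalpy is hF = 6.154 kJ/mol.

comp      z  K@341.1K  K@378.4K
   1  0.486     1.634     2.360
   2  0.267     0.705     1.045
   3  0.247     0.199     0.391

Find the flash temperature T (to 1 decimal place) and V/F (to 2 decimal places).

Adiabatic flash: solve Rachford–Rice at each trial T, then check hF = ψ·hV(T) + (1−ψ)·hL(T).
  T = 341.1 K: K = (1.634, 0.705, 0.199), RR gives ψ = 0.083, H_out = 2.535 kJ/mol
  T = 378.4 K: K = (2.360, 1.045, 0.391), RR gives ψ = 0.861, H_out = 30.189 kJ/mol
  T = 359.8 K: K = (1.984, 0.868, 0.284), RR gives ψ = 0.514, H_out = 18.088 kJ/mol
  T = 350.5 K: K = (1.806, 0.785, 0.239), RR gives ψ = 0.323, H_out = 11.181 kJ/mol
  T = 345.8 K: K = (1.719, 0.744, 0.218), RR gives ψ = 0.211, H_out = 7.147 kJ/mol
  T = 343.5 K: K = (1.677, 0.725, 0.209), RR gives ψ = 0.151, H_out = 4.975 kJ/mol
Linear interpolation between T = 343.5 (H_out = 4.975) and T = 345.8 (H_out = 7.147) on hF = 6.154 gives T ≈ 344.7 K, at which ψ = 0.18.

T = 344.7 K, V/F = 0.18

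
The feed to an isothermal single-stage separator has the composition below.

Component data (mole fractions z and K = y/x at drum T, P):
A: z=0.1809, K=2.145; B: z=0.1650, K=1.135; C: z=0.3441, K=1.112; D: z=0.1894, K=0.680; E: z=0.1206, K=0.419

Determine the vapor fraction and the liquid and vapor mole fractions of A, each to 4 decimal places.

ψ = 0.5857, x_A = 0.1083, y_A = 0.2323

Let ψ = V/F and solve Σ zᵢ(Kᵢ−1)/(1+ψ(Kᵢ−1)) = 0.
Feasibility: ΣzᵢKᵢ = 1.1373, Σzᵢ/Kᵢ = 1.1055 — both > 1, two phases present.
Newton iteration, ψ⁰ = 0.5:
  ψ = 0.5000: g = 0.01817, g' = -0.2108 → ψ = 0.5862
  ψ = 0.5862: g = -0.00012, g' = -0.2143 → ψ = 0.5857
Converged at ψ = 0.5857.
Compositions from xᵢ = zᵢ/(1+ψ(Kᵢ−1)), yᵢ = Kᵢxᵢ:
  A: x = 0.1083, y = 0.2323
  B: x = 0.1529, y = 0.1736
  C: x = 0.3229, y = 0.3591
  D: x = 0.2331, y = 0.1585
  E: x = 0.1828, y = 0.0766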